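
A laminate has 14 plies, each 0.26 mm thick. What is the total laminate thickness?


h = n * t_ply = 14 * 0.26 = 3.64 mm

3.64 mm


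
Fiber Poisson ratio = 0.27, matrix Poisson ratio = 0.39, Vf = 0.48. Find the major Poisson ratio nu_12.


nu_12 = nu_f*Vf + nu_m*(1-Vf) = 0.27*0.48 + 0.39*0.52 = 0.3324

0.3324


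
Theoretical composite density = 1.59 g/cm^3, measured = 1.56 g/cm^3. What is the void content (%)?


Void% = (rho_theo - rho_actual)/rho_theo * 100 = (1.59 - 1.56)/1.59 * 100 = 1.89%

1.89%


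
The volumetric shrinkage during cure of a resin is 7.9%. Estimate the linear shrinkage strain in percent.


Linear shrinkage ≈ vol_shrink/3 = 7.9/3 = 2.633%

2.633%


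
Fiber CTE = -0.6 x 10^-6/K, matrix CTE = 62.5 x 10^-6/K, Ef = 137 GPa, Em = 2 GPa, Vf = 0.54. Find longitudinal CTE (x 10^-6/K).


E1 = Ef*Vf + Em*(1-Vf) = 74.9
alpha_1 = (alpha_f*Ef*Vf + alpha_m*Em*(1-Vf))/E1 = 0.18 x 10^-6/K

0.18 x 10^-6/K


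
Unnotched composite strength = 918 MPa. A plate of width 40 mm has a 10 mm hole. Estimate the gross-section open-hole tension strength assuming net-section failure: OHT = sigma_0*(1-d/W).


OHT = sigma_0*(1-d/W) = 918*(1-10/40) = 688.5 MPa

688.5 MPa


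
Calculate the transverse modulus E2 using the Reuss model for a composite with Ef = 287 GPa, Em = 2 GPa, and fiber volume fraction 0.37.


1/E2 = Vf/Ef + (1-Vf)/Em = 0.37/287 + 0.63/2
E2 = 3.16 GPa

3.16 GPa


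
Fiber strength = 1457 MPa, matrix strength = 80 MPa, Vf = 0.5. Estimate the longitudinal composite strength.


sigma_1 = sigma_f*Vf + sigma_m*(1-Vf) = 1457*0.5 + 80*0.5 = 768.5 MPa

768.5 MPa


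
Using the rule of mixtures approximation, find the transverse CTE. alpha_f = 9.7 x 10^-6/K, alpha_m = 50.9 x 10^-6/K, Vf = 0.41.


alpha_2 = alpha_f*Vf + alpha_m*(1-Vf) = 9.7*0.41 + 50.9*0.59 = 34.0 x 10^-6/K

34.0 x 10^-6/K


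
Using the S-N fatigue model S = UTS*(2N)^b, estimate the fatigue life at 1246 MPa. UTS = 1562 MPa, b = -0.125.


N = 0.5 * (S/UTS)^(1/b) = 0.5 * (1246/1562)^(1/-0.125) = 3.0498 cycles

3.0498 cycles


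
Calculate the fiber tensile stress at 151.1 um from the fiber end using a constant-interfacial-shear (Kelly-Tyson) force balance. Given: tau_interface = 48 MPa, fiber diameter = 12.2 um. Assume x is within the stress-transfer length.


Force balance: sigma_f * (pi*d^2/4) = tau * (pi*d) * x  ->  sigma_f = 4 * tau * x / d
sigma_f = 4 * 48 * 151.1 / 12.2 = 2378.0 MPa

2378.0 MPa


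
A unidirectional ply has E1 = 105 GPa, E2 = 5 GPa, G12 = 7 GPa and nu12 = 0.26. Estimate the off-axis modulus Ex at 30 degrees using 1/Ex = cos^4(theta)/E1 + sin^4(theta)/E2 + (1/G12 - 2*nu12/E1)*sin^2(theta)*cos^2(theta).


cos^4(30) = 0.5625, sin^4(30) = 0.0625, sin^2(30)*cos^2(30) = 0.1875
1/G12 - 2*nu12/E1 = 1/7 - 2*0.26/105 = 0.137905 GPa^-1
1/Ex = 0.5625/105 + 0.0625/5 + 0.137905*0.1875 = 0.0437143 GPa^-1
Ex = 22.88 GPa

22.88 GPa


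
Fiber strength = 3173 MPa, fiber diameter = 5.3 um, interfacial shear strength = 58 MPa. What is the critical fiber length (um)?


Lc = sigma_f * d / (2 * tau_i) = 3173 * 5.3 / (2 * 58) = 145.0 um

145.0 um


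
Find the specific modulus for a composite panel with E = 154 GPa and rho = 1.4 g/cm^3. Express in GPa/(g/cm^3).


Specific stiffness = E/rho = 154/1.4 = 110.0 GPa/(g/cm^3)

110.0 GPa/(g/cm^3)


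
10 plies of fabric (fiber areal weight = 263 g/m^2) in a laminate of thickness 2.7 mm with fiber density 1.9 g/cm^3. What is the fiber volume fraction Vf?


Vf = n * FAW / (rho_f * h * 1000) = 10 * 263 / (1.9 * 2.7 * 1000) = 0.5127

0.5127


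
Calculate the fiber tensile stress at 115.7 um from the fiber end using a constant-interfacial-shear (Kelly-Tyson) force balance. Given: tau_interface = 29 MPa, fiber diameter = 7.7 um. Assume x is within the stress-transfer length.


Force balance: sigma_f * (pi*d^2/4) = tau * (pi*d) * x  ->  sigma_f = 4 * tau * x / d
sigma_f = 4 * 29 * 115.7 / 7.7 = 1743.0 MPa

1743.0 MPa


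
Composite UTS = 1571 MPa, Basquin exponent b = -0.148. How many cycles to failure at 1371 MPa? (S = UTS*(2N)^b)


N = 0.5 * (S/UTS)^(1/b) = 0.5 * (1371/1571)^(1/-0.148) = 1.2547 cycles

1.2547 cycles


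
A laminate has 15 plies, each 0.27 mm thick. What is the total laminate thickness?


h = n * t_ply = 15 * 0.27 = 4.05 mm

4.05 mm


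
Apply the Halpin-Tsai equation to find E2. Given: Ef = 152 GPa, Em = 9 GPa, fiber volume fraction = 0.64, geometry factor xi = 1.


eta = (Ef/Em - 1)/(Ef/Em + xi) = (16.8889 - 1)/(16.8889 + 1) = 0.8882
E2 = Em*(1+xi*eta*Vf)/(1-eta*Vf) = 32.71 GPa

32.71 GPa


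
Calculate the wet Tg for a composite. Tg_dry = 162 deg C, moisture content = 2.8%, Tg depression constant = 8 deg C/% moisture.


Tg_wet = Tg_dry - k*moisture = 162 - 8*2.8 = 139.6 deg C

139.6 deg C


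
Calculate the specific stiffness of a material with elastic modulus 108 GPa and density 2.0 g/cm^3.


Specific stiffness = E/rho = 108/2.0 = 54.0 GPa/(g/cm^3)

54.0 GPa/(g/cm^3)


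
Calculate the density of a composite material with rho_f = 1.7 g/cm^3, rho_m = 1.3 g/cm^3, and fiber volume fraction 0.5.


rho_c = rho_f*Vf + rho_m*(1-Vf) = 1.7*0.5 + 1.3*0.5 = 1.5 g/cm^3

1.5 g/cm^3


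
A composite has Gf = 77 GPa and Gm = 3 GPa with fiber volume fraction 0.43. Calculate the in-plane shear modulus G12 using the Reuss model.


1/G12 = Vf/Gf + (1-Vf)/Gm = 0.43/77 + 0.57/3
G12 = 5.11 GPa

5.11 GPa


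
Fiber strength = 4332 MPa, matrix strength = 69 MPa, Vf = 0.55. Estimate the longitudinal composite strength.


sigma_1 = sigma_f*Vf + sigma_m*(1-Vf) = 4332*0.55 + 69*0.45 = 2413.7 MPa

2413.7 MPa


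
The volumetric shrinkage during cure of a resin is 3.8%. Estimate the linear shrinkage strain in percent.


Linear shrinkage ≈ vol_shrink/3 = 3.8/3 = 1.267%

1.267%


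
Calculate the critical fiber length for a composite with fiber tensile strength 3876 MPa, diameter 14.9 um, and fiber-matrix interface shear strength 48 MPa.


Lc = sigma_f * d / (2 * tau_i) = 3876 * 14.9 / (2 * 48) = 601.6 um

601.6 um


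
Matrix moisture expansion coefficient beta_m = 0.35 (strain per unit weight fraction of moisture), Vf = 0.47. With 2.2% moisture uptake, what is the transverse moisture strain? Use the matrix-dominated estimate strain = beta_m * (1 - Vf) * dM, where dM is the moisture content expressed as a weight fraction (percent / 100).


dM = 2.2/100 = 0.022
strain = beta_m * (1-Vf) * dM = 0.35 * 0.53 * 0.022 = 0.004081

0.004081


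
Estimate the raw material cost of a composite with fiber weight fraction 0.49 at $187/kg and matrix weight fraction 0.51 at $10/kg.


Cost = cost_f*Wf + cost_m*Wm = 187*0.49 + 10*0.51 = $96.73/kg

$96.73/kg


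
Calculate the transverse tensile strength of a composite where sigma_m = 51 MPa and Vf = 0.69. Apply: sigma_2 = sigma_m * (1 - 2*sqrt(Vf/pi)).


factor = 1 - 2*sqrt(0.69/pi) = 0.0627
sigma_2 = 51 * 0.0627 = 3.2 MPa

3.2 MPa


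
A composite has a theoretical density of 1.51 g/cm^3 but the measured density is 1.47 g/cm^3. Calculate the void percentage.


Void% = (rho_theo - rho_actual)/rho_theo * 100 = (1.51 - 1.47)/1.51 * 100 = 2.65%

2.65%


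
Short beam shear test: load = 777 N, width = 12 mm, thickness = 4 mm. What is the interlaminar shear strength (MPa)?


ILSS = 3F/(4bh) = 3*777/(4*12*4) = 12.14 MPa

12.14 MPa


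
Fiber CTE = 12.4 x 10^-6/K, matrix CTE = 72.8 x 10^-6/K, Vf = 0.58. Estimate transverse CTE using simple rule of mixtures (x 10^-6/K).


alpha_2 = alpha_f*Vf + alpha_m*(1-Vf) = 12.4*0.58 + 72.8*0.42 = 37.8 x 10^-6/K

37.8 x 10^-6/K


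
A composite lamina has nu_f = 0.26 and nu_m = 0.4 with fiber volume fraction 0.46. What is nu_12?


nu_12 = nu_f*Vf + nu_m*(1-Vf) = 0.26*0.46 + 0.4*0.54 = 0.3356

0.3356


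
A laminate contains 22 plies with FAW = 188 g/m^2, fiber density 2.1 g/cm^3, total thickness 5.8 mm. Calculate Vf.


Vf = n * FAW / (rho_f * h * 1000) = 22 * 188 / (2.1 * 5.8 * 1000) = 0.3396

0.3396


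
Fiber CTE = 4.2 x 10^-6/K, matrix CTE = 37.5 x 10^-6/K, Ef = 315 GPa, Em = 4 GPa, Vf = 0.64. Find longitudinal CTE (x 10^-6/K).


E1 = Ef*Vf + Em*(1-Vf) = 203.04
alpha_1 = (alpha_f*Ef*Vf + alpha_m*Em*(1-Vf))/E1 = 4.44 x 10^-6/K

4.44 x 10^-6/K


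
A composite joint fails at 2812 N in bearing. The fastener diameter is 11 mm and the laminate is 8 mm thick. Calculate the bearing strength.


sigma_br = F/(d*h) = 2812/(11*8) = 32.0 MPa

32.0 MPa


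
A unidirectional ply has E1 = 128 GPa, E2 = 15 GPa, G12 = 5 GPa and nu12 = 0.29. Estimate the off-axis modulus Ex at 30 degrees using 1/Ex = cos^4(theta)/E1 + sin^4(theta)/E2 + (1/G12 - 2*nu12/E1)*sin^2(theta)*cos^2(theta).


cos^4(30) = 0.5625, sin^4(30) = 0.0625, sin^2(30)*cos^2(30) = 0.1875
1/G12 - 2*nu12/E1 = 1/5 - 2*0.29/128 = 0.195469 GPa^-1
1/Ex = 0.5625/128 + 0.0625/15 + 0.195469*0.1875 = 0.0452116 GPa^-1
Ex = 22.12 GPa

22.12 GPa


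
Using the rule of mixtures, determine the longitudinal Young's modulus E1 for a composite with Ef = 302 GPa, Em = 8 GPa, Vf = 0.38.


E1 = Ef*Vf + Em*(1-Vf) = 302*0.38 + 8*0.62 = 119.72 GPa

119.72 GPa


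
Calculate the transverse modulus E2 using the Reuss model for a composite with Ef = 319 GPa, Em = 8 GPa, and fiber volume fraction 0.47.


1/E2 = Vf/Ef + (1-Vf)/Em = 0.47/319 + 0.53/8
E2 = 14.77 GPa

14.77 GPa


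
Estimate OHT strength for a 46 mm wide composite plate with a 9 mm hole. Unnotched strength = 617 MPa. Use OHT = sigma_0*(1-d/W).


OHT = sigma_0*(1-d/W) = 617*(1-9/46) = 496.3 MPa

496.3 MPa


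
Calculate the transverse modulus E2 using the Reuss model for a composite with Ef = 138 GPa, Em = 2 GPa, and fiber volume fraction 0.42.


1/E2 = Vf/Ef + (1-Vf)/Em = 0.42/138 + 0.58/2
E2 = 3.41 GPa

3.41 GPa


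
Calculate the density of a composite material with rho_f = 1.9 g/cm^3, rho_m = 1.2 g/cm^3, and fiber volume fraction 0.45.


rho_c = rho_f*Vf + rho_m*(1-Vf) = 1.9*0.45 + 1.2*0.55 = 1.515 g/cm^3

1.515 g/cm^3


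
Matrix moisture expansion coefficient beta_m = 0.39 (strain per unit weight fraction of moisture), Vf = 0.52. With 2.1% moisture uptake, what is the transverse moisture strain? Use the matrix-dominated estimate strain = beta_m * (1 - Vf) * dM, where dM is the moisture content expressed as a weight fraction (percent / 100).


dM = 2.1/100 = 0.021
strain = beta_m * (1-Vf) * dM = 0.39 * 0.48 * 0.021 = 0.0039312

0.0039312


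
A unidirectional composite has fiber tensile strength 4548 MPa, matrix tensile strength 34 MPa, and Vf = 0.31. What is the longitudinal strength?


sigma_1 = sigma_f*Vf + sigma_m*(1-Vf) = 4548*0.31 + 34*0.69 = 1433.3 MPa

1433.3 MPa


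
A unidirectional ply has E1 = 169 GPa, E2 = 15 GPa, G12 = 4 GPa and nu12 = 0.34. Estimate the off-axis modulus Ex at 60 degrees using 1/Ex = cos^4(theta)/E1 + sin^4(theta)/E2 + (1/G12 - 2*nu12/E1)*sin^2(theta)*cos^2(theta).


cos^4(60) = 0.0625, sin^4(60) = 0.5625, sin^2(60)*cos^2(60) = 0.1875
1/G12 - 2*nu12/E1 = 1/4 - 2*0.34/169 = 0.245976 GPa^-1
1/Ex = 0.0625/169 + 0.5625/15 + 0.245976*0.1875 = 0.0839904 GPa^-1
Ex = 11.91 GPa

11.91 GPa


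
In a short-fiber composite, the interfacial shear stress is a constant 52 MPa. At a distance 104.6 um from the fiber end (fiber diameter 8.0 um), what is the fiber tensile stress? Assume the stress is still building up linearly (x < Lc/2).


Force balance: sigma_f * (pi*d^2/4) = tau * (pi*d) * x  ->  sigma_f = 4 * tau * x / d
sigma_f = 4 * 52 * 104.6 / 8.0 = 2719.6 MPa

2719.6 MPa


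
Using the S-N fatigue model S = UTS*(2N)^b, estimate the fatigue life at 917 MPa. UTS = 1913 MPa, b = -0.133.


N = 0.5 * (S/UTS)^(1/b) = 0.5 * (917/1913)^(1/-0.133) = 125.9114 cycles

125.9114 cycles


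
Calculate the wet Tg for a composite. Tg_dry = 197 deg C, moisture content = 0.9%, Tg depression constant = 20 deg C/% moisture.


Tg_wet = Tg_dry - k*moisture = 197 - 20*0.9 = 179.0 deg C

179.0 deg C


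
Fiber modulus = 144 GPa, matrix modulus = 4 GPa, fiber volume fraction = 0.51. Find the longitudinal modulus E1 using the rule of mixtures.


E1 = Ef*Vf + Em*(1-Vf) = 144*0.51 + 4*0.49 = 75.4 GPa

75.4 GPa


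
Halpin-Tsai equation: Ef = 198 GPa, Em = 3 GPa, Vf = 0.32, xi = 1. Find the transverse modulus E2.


eta = (Ef/Em - 1)/(Ef/Em + xi) = (66.0 - 1)/(66.0 + 1) = 0.9701
E2 = Em*(1+xi*eta*Vf)/(1-eta*Vf) = 5.7 GPa

5.7 GPa


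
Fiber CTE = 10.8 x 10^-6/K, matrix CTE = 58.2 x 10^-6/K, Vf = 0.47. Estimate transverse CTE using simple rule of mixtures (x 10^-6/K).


alpha_2 = alpha_f*Vf + alpha_m*(1-Vf) = 10.8*0.47 + 58.2*0.53 = 35.9 x 10^-6/K

35.9 x 10^-6/K


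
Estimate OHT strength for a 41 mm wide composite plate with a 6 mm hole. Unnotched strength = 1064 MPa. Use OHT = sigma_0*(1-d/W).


OHT = sigma_0*(1-d/W) = 1064*(1-6/41) = 908.3 MPa

908.3 MPa


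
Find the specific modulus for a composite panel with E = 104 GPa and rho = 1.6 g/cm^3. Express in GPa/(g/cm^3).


Specific stiffness = E/rho = 104/1.6 = 65.0 GPa/(g/cm^3)

65.0 GPa/(g/cm^3)


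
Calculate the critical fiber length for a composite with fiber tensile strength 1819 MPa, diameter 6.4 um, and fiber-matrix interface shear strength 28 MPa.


Lc = sigma_f * d / (2 * tau_i) = 1819 * 6.4 / (2 * 28) = 207.9 um

207.9 um


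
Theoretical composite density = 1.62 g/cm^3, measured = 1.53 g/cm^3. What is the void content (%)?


Void% = (rho_theo - rho_actual)/rho_theo * 100 = (1.62 - 1.53)/1.62 * 100 = 5.56%

5.56%


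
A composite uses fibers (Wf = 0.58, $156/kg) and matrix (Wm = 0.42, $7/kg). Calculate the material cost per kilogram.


Cost = cost_f*Wf + cost_m*Wm = 156*0.58 + 7*0.42 = $93.42/kg

$93.42/kg


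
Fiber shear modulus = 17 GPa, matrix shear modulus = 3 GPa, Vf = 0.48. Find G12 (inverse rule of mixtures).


1/G12 = Vf/Gf + (1-Vf)/Gm = 0.48/17 + 0.52/3
G12 = 4.96 GPa

4.96 GPa


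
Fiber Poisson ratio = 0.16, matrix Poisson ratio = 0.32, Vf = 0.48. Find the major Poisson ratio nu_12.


nu_12 = nu_f*Vf + nu_m*(1-Vf) = 0.16*0.48 + 0.32*0.52 = 0.2432

0.2432


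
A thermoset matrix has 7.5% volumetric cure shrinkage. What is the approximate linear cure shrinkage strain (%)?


Linear shrinkage ≈ vol_shrink/3 = 7.5/3 = 2.5%

2.5%


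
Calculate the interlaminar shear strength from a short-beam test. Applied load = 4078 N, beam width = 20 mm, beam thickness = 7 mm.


ILSS = 3F/(4bh) = 3*4078/(4*20*7) = 21.85 MPa

21.85 MPa


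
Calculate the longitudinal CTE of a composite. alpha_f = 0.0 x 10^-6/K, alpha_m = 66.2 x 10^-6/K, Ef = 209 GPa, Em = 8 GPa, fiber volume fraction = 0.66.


E1 = Ef*Vf + Em*(1-Vf) = 140.66
alpha_1 = (alpha_f*Ef*Vf + alpha_m*Em*(1-Vf))/E1 = 1.28 x 10^-6/K

1.28 x 10^-6/K


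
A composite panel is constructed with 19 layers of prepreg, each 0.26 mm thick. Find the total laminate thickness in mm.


h = n * t_ply = 19 * 0.26 = 4.94 mm

4.94 mm


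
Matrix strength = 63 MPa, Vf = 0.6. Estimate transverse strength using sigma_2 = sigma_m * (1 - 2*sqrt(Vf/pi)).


factor = 1 - 2*sqrt(0.6/pi) = 0.126
sigma_2 = 63 * 0.126 = 7.94 MPa

7.94 MPa


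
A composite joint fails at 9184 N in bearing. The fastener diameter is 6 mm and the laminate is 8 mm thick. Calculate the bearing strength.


sigma_br = F/(d*h) = 9184/(6*8) = 191.3 MPa

191.3 MPa


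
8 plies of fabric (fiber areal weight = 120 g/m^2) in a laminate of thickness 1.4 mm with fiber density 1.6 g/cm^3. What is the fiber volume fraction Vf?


Vf = n * FAW / (rho_f * h * 1000) = 8 * 120 / (1.6 * 1.4 * 1000) = 0.4286

0.4286


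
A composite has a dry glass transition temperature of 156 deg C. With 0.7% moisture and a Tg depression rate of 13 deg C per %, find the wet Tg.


Tg_wet = Tg_dry - k*moisture = 156 - 13*0.7 = 146.9 deg C

146.9 deg C


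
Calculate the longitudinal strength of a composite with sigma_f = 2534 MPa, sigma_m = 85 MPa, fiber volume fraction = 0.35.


sigma_1 = sigma_f*Vf + sigma_m*(1-Vf) = 2534*0.35 + 85*0.65 = 942.2 MPa

942.2 MPa


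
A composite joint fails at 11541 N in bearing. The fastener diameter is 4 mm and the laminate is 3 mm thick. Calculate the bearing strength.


sigma_br = F/(d*h) = 11541/(4*3) = 961.8 MPa

961.8 MPa


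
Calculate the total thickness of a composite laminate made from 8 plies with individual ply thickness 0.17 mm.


h = n * t_ply = 8 * 0.17 = 1.36 mm

1.36 mm


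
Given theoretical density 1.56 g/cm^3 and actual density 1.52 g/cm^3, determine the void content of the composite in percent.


Void% = (rho_theo - rho_actual)/rho_theo * 100 = (1.56 - 1.52)/1.56 * 100 = 2.56%

2.56%


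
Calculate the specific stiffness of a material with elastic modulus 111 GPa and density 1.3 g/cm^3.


Specific stiffness = E/rho = 111/1.3 = 85.4 GPa/(g/cm^3)

85.4 GPa/(g/cm^3)


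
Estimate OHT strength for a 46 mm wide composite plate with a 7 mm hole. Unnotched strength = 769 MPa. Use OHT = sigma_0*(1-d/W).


OHT = sigma_0*(1-d/W) = 769*(1-7/46) = 652.0 MPa

652.0 MPa


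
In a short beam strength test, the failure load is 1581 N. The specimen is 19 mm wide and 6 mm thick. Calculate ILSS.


ILSS = 3F/(4bh) = 3*1581/(4*19*6) = 10.4 MPa

10.4 MPa


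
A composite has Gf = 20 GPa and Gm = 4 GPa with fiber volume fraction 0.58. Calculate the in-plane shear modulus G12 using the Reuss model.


1/G12 = Vf/Gf + (1-Vf)/Gm = 0.58/20 + 0.42/4
G12 = 7.46 GPa

7.46 GPa


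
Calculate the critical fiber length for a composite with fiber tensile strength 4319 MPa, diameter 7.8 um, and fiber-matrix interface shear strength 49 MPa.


Lc = sigma_f * d / (2 * tau_i) = 4319 * 7.8 / (2 * 49) = 343.8 um

343.8 um


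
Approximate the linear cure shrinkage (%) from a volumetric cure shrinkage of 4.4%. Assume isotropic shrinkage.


Linear shrinkage ≈ vol_shrink/3 = 4.4/3 = 1.467%

1.467%


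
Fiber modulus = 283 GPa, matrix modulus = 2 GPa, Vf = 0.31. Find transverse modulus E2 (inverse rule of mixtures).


1/E2 = Vf/Ef + (1-Vf)/Em = 0.31/283 + 0.69/2
E2 = 2.89 GPa

2.89 GPa


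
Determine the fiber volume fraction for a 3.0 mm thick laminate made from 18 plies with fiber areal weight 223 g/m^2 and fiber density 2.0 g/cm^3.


Vf = n * FAW / (rho_f * h * 1000) = 18 * 223 / (2.0 * 3.0 * 1000) = 0.669

0.669


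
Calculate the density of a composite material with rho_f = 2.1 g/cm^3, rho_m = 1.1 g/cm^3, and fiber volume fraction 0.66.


rho_c = rho_f*Vf + rho_m*(1-Vf) = 2.1*0.66 + 1.1*0.34 = 1.76 g/cm^3

1.76 g/cm^3


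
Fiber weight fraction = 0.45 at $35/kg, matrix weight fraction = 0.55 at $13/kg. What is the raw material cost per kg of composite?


Cost = cost_f*Wf + cost_m*Wm = 35*0.45 + 13*0.55 = $22.9/kg

$22.9/kg


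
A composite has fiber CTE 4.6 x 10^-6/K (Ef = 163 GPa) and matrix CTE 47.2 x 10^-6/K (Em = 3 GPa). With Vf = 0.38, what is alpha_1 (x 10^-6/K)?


E1 = Ef*Vf + Em*(1-Vf) = 63.8
alpha_1 = (alpha_f*Ef*Vf + alpha_m*Em*(1-Vf))/E1 = 5.84 x 10^-6/K

5.84 x 10^-6/K


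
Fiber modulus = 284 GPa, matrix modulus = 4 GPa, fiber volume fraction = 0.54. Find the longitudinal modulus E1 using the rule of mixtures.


E1 = Ef*Vf + Em*(1-Vf) = 284*0.54 + 4*0.46 = 155.2 GPa

155.2 GPa


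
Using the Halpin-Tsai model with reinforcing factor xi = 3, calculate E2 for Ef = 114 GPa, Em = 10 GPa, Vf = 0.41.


eta = (Ef/Em - 1)/(Ef/Em + xi) = (11.4 - 1)/(11.4 + 3) = 0.7222
E2 = Em*(1+xi*eta*Vf)/(1-eta*Vf) = 26.83 GPa

26.83 GPa


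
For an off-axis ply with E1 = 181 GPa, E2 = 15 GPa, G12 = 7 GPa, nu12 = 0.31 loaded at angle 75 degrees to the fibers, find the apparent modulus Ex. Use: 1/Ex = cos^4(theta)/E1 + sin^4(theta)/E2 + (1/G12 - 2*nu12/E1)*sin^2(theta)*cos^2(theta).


cos^4(75) = 0.004487, sin^4(75) = 0.870513, sin^2(75)*cos^2(75) = 0.0625
1/G12 - 2*nu12/E1 = 1/7 - 2*0.31/181 = 0.139432 GPa^-1
1/Ex = 0.004487/181 + 0.870513/15 + 0.139432*0.0625 = 0.0667735 GPa^-1
Ex = 14.98 GPa

14.98 GPa


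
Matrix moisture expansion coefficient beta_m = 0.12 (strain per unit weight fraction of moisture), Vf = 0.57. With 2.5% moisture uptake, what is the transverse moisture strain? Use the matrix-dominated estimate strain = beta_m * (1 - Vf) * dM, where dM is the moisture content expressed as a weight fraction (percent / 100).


dM = 2.5/100 = 0.025
strain = beta_m * (1-Vf) * dM = 0.12 * 0.43 * 0.025 = 0.00129

0.00129


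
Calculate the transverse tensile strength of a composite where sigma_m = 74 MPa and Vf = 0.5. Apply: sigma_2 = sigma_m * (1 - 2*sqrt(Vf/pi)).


factor = 1 - 2*sqrt(0.5/pi) = 0.2021
sigma_2 = 74 * 0.2021 = 14.96 MPa

14.96 MPa


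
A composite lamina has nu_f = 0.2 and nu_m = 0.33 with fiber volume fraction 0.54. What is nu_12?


nu_12 = nu_f*Vf + nu_m*(1-Vf) = 0.2*0.54 + 0.33*0.46 = 0.2598

0.2598


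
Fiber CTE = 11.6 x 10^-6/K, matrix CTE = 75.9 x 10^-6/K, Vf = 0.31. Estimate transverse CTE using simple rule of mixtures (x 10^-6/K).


alpha_2 = alpha_f*Vf + alpha_m*(1-Vf) = 11.6*0.31 + 75.9*0.69 = 56.0 x 10^-6/K

56.0 x 10^-6/K


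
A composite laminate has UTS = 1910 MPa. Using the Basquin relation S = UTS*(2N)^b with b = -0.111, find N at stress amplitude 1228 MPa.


N = 0.5 * (S/UTS)^(1/b) = 0.5 * (1228/1910)^(1/-0.111) = 26.7432 cycles

26.7432 cycles


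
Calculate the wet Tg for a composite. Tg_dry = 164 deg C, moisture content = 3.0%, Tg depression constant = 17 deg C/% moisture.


Tg_wet = Tg_dry - k*moisture = 164 - 17*3.0 = 113.0 deg C

113.0 deg C


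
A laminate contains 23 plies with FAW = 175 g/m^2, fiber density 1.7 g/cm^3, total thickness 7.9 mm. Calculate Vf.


Vf = n * FAW / (rho_f * h * 1000) = 23 * 175 / (1.7 * 7.9 * 1000) = 0.2997

0.2997


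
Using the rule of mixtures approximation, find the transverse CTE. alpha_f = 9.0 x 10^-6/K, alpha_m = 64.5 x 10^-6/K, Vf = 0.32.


alpha_2 = alpha_f*Vf + alpha_m*(1-Vf) = 9.0*0.32 + 64.5*0.68 = 46.7 x 10^-6/K

46.7 x 10^-6/K


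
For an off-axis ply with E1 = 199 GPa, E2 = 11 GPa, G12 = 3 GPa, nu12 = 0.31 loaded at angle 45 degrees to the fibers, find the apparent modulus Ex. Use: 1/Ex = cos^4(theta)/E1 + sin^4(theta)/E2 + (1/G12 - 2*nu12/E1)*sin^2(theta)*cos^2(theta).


cos^4(45) = 0.25, sin^4(45) = 0.25, sin^2(45)*cos^2(45) = 0.25
1/G12 - 2*nu12/E1 = 1/3 - 2*0.31/199 = 0.330218 GPa^-1
1/Ex = 0.25/199 + 0.25/11 + 0.330218*0.25 = 0.106538 GPa^-1
Ex = 9.39 GPa

9.39 GPa


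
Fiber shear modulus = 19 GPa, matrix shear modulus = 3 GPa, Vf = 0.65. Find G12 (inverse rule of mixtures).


1/G12 = Vf/Gf + (1-Vf)/Gm = 0.65/19 + 0.35/3
G12 = 6.63 GPa

6.63 GPa


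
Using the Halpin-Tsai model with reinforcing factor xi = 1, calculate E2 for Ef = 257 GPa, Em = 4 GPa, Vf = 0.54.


eta = (Ef/Em - 1)/(Ef/Em + xi) = (64.25 - 1)/(64.25 + 1) = 0.9693
E2 = Em*(1+xi*eta*Vf)/(1-eta*Vf) = 12.79 GPa

12.79 GPa


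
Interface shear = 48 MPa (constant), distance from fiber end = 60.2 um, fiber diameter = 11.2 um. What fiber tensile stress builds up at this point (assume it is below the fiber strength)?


Force balance: sigma_f * (pi*d^2/4) = tau * (pi*d) * x  ->  sigma_f = 4 * tau * x / d
sigma_f = 4 * 48 * 60.2 / 11.2 = 1032.0 MPa

1032.0 MPa


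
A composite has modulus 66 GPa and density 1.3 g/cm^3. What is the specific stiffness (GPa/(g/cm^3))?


Specific stiffness = E/rho = 66/1.3 = 50.8 GPa/(g/cm^3)

50.8 GPa/(g/cm^3)


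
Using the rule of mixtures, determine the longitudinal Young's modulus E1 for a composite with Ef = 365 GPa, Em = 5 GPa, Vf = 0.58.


E1 = Ef*Vf + Em*(1-Vf) = 365*0.58 + 5*0.42 = 213.8 GPa

213.8 GPa


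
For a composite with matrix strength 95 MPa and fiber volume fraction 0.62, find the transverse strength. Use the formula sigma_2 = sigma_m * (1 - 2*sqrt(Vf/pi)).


factor = 1 - 2*sqrt(0.62/pi) = 0.1115
sigma_2 = 95 * 0.1115 = 10.59 MPa

10.59 MPa


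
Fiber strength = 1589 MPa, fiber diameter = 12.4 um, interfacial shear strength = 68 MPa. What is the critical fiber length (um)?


Lc = sigma_f * d / (2 * tau_i) = 1589 * 12.4 / (2 * 68) = 144.9 um

144.9 um


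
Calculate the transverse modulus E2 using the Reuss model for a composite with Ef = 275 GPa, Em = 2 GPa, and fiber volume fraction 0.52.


1/E2 = Vf/Ef + (1-Vf)/Em = 0.52/275 + 0.48/2
E2 = 4.13 GPa

4.13 GPa


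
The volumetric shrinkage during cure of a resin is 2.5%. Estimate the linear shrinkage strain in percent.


Linear shrinkage ≈ vol_shrink/3 = 2.5/3 = 0.833%

0.833%


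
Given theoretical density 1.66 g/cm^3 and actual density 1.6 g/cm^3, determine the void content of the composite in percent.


Void% = (rho_theo - rho_actual)/rho_theo * 100 = (1.66 - 1.6)/1.66 * 100 = 3.61%

3.61%


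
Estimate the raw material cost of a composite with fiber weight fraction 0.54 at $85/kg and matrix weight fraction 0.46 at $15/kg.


Cost = cost_f*Wf + cost_m*Wm = 85*0.54 + 15*0.46 = $52.8/kg

$52.8/kg


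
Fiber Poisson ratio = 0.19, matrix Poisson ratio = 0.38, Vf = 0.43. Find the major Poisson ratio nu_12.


nu_12 = nu_f*Vf + nu_m*(1-Vf) = 0.19*0.43 + 0.38*0.57 = 0.2983

0.2983


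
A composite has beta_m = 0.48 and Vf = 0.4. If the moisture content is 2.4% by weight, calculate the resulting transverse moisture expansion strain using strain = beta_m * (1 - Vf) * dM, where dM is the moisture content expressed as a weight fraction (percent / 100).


dM = 2.4/100 = 0.024
strain = beta_m * (1-Vf) * dM = 0.48 * 0.6 * 0.024 = 0.006912

0.006912


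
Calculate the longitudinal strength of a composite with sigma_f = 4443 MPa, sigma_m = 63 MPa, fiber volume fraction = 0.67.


sigma_1 = sigma_f*Vf + sigma_m*(1-Vf) = 4443*0.67 + 63*0.33 = 2997.6 MPa

2997.6 MPa


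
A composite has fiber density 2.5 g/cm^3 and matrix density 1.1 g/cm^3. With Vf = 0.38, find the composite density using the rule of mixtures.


rho_c = rho_f*Vf + rho_m*(1-Vf) = 2.5*0.38 + 1.1*0.62 = 1.632 g/cm^3

1.632 g/cm^3


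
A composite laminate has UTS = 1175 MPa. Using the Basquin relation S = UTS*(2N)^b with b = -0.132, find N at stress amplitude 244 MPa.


N = 0.5 * (S/UTS)^(1/b) = 0.5 * (244/1175)^(1/-0.132) = 74224.2926 cycles

74224.2926 cycles


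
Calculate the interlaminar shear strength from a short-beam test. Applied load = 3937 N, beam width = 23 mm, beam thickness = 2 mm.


ILSS = 3F/(4bh) = 3*3937/(4*23*2) = 64.19 MPa

64.19 MPa


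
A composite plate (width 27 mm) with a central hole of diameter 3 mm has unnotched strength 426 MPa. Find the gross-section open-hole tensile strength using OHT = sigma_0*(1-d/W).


OHT = sigma_0*(1-d/W) = 426*(1-3/27) = 378.7 MPa

378.7 MPa


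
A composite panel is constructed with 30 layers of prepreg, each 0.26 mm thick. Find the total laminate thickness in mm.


h = n * t_ply = 30 * 0.26 = 7.8 mm

7.8 mm


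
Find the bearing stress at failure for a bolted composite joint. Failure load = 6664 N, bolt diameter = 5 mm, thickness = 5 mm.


sigma_br = F/(d*h) = 6664/(5*5) = 266.6 MPa

266.6 MPa


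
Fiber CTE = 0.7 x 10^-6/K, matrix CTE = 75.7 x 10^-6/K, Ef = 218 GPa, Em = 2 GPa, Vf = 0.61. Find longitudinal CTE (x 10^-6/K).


E1 = Ef*Vf + Em*(1-Vf) = 133.76
alpha_1 = (alpha_f*Ef*Vf + alpha_m*Em*(1-Vf))/E1 = 1.14 x 10^-6/K

1.14 x 10^-6/K


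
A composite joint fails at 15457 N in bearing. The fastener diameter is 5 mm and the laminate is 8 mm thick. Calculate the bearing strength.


sigma_br = F/(d*h) = 15457/(5*8) = 386.4 MPa

386.4 MPa


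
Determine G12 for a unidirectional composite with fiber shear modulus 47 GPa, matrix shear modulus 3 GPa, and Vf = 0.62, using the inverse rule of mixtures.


1/G12 = Vf/Gf + (1-Vf)/Gm = 0.62/47 + 0.38/3
G12 = 7.15 GPa

7.15 GPa


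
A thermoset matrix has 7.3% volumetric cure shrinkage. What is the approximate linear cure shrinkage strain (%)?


Linear shrinkage ≈ vol_shrink/3 = 7.3/3 = 2.433%

2.433%


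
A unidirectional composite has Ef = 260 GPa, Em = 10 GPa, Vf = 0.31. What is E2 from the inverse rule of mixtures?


1/E2 = Vf/Ef + (1-Vf)/Em = 0.31/260 + 0.69/10
E2 = 14.25 GPa

14.25 GPa


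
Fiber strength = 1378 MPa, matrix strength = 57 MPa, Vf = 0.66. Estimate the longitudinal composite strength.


sigma_1 = sigma_f*Vf + sigma_m*(1-Vf) = 1378*0.66 + 57*0.34 = 928.9 MPa

928.9 MPa


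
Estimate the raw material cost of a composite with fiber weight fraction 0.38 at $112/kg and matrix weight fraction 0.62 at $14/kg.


Cost = cost_f*Wf + cost_m*Wm = 112*0.38 + 14*0.62 = $51.24/kg

$51.24/kg


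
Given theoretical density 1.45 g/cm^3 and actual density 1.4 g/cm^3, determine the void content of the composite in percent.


Void% = (rho_theo - rho_actual)/rho_theo * 100 = (1.45 - 1.4)/1.45 * 100 = 3.45%

3.45%


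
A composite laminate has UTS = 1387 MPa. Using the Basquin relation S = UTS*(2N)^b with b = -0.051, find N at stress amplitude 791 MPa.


N = 0.5 * (S/UTS)^(1/b) = 0.5 * (791/1387)^(1/-0.051) = 30291.6204 cycles

30291.6204 cycles


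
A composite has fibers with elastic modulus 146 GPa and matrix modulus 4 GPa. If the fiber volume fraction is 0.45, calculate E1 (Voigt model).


E1 = Ef*Vf + Em*(1-Vf) = 146*0.45 + 4*0.55 = 67.9 GPa

67.9 GPa


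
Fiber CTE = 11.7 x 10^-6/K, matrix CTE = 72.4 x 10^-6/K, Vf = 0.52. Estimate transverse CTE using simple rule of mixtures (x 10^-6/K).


alpha_2 = alpha_f*Vf + alpha_m*(1-Vf) = 11.7*0.52 + 72.4*0.48 = 40.8 x 10^-6/K

40.8 x 10^-6/K


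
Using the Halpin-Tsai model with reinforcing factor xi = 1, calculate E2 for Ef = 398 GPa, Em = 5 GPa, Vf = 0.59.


eta = (Ef/Em - 1)/(Ef/Em + xi) = (79.6 - 1)/(79.6 + 1) = 0.9752
E2 = Em*(1+xi*eta*Vf)/(1-eta*Vf) = 18.55 GPa

18.55 GPa


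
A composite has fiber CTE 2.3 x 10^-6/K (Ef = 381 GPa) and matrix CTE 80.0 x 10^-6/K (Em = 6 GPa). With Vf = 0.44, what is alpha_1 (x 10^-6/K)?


E1 = Ef*Vf + Em*(1-Vf) = 171.0
alpha_1 = (alpha_f*Ef*Vf + alpha_m*Em*(1-Vf))/E1 = 3.83 x 10^-6/K

3.83 x 10^-6/K


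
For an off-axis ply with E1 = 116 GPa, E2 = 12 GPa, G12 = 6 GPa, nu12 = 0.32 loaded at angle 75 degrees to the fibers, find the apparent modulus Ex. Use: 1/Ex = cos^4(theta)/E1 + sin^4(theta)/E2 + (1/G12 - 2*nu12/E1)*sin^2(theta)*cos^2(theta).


cos^4(75) = 0.004487, sin^4(75) = 0.870513, sin^2(75)*cos^2(75) = 0.0625
1/G12 - 2*nu12/E1 = 1/6 - 2*0.32/116 = 0.161149 GPa^-1
1/Ex = 0.004487/116 + 0.870513/12 + 0.161149*0.0625 = 0.0826532 GPa^-1
Ex = 12.1 GPa

12.1 GPa


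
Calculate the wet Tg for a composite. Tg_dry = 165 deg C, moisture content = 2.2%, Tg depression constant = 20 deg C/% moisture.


Tg_wet = Tg_dry - k*moisture = 165 - 20*2.2 = 121.0 deg C

121.0 deg C


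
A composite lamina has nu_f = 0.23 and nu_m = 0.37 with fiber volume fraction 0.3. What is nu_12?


nu_12 = nu_f*Vf + nu_m*(1-Vf) = 0.23*0.3 + 0.37*0.7 = 0.328

0.328


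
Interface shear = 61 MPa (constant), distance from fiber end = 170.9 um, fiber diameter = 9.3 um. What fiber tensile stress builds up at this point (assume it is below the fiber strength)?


Force balance: sigma_f * (pi*d^2/4) = tau * (pi*d) * x  ->  sigma_f = 4 * tau * x / d
sigma_f = 4 * 61 * 170.9 / 9.3 = 4483.8 MPa

4483.8 MPa


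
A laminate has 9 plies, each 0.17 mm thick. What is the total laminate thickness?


h = n * t_ply = 9 * 0.17 = 1.53 mm

1.53 mm


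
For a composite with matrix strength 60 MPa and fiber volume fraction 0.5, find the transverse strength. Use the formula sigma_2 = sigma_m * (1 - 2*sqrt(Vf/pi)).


factor = 1 - 2*sqrt(0.5/pi) = 0.2021
sigma_2 = 60 * 0.2021 = 12.13 MPa

12.13 MPa


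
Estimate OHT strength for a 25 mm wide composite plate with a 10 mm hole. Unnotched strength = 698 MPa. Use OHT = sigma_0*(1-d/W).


OHT = sigma_0*(1-d/W) = 698*(1-10/25) = 418.8 MPa

418.8 MPa


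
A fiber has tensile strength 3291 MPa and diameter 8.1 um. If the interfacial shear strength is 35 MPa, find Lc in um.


Lc = sigma_f * d / (2 * tau_i) = 3291 * 8.1 / (2 * 35) = 380.8 um

380.8 um


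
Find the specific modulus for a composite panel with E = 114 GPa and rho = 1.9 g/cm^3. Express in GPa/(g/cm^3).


Specific stiffness = E/rho = 114/1.9 = 60.0 GPa/(g/cm^3)

60.0 GPa/(g/cm^3)


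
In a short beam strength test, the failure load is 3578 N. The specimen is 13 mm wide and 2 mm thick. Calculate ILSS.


ILSS = 3F/(4bh) = 3*3578/(4*13*2) = 103.21 MPa

103.21 MPa


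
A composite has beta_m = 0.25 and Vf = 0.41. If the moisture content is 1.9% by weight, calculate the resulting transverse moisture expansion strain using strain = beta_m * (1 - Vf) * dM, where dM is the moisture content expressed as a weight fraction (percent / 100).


dM = 1.9/100 = 0.019
strain = beta_m * (1-Vf) * dM = 0.25 * 0.59 * 0.019 = 0.0028025

0.0028025


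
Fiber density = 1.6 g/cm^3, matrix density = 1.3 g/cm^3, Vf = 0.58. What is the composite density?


rho_c = rho_f*Vf + rho_m*(1-Vf) = 1.6*0.58 + 1.3*0.42 = 1.474 g/cm^3

1.474 g/cm^3


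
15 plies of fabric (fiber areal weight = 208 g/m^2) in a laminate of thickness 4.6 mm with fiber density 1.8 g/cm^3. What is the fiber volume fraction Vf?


Vf = n * FAW / (rho_f * h * 1000) = 15 * 208 / (1.8 * 4.6 * 1000) = 0.3768

0.3768


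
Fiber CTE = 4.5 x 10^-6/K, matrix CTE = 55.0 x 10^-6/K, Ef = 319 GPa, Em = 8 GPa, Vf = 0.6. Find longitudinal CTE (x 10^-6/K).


E1 = Ef*Vf + Em*(1-Vf) = 194.6
alpha_1 = (alpha_f*Ef*Vf + alpha_m*Em*(1-Vf))/E1 = 5.33 x 10^-6/K

5.33 x 10^-6/K


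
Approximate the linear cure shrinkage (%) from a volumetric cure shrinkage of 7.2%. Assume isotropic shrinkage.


Linear shrinkage ≈ vol_shrink/3 = 7.2/3 = 2.4%

2.4%


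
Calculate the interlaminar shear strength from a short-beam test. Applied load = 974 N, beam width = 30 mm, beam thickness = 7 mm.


ILSS = 3F/(4bh) = 3*974/(4*30*7) = 3.48 MPa

3.48 MPa


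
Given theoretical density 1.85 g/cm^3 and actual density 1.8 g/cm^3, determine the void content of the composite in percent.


Void% = (rho_theo - rho_actual)/rho_theo * 100 = (1.85 - 1.8)/1.85 * 100 = 2.7%

2.7%


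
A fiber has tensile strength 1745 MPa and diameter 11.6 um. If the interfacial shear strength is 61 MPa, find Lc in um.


Lc = sigma_f * d / (2 * tau_i) = 1745 * 11.6 / (2 * 61) = 165.9 um

165.9 um


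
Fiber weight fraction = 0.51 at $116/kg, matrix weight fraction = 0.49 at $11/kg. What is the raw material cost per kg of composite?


Cost = cost_f*Wf + cost_m*Wm = 116*0.51 + 11*0.49 = $64.55/kg

$64.55/kg


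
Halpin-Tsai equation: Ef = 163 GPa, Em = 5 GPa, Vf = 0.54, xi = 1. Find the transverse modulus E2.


eta = (Ef/Em - 1)/(Ef/Em + xi) = (32.6 - 1)/(32.6 + 1) = 0.9405
E2 = Em*(1+xi*eta*Vf)/(1-eta*Vf) = 15.32 GPa

15.32 GPa


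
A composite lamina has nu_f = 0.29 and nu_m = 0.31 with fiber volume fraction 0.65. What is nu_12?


nu_12 = nu_f*Vf + nu_m*(1-Vf) = 0.29*0.65 + 0.31*0.35 = 0.297

0.297


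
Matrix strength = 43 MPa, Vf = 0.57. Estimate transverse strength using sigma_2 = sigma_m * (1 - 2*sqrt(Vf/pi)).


factor = 1 - 2*sqrt(0.57/pi) = 0.1481
sigma_2 = 43 * 0.1481 = 6.37 MPa

6.37 MPa


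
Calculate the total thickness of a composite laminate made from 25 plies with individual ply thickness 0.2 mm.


h = n * t_ply = 25 * 0.2 = 5.0 mm

5.0 mm


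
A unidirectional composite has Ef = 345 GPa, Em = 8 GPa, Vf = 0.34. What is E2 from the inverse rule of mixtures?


1/E2 = Vf/Ef + (1-Vf)/Em = 0.34/345 + 0.66/8
E2 = 11.98 GPa

11.98 GPa


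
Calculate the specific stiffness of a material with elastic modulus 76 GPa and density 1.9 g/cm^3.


Specific stiffness = E/rho = 76/1.9 = 40.0 GPa/(g/cm^3)

40.0 GPa/(g/cm^3)


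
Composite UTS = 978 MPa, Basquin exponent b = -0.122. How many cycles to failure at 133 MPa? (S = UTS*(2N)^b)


N = 0.5 * (S/UTS)^(1/b) = 0.5 * (133/978)^(1/-0.122) = 6.3288e+06 cycles

6.3288e+06 cycles


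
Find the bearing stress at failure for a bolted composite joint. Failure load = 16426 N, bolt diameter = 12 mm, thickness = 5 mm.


sigma_br = F/(d*h) = 16426/(12*5) = 273.8 MPa

273.8 MPa


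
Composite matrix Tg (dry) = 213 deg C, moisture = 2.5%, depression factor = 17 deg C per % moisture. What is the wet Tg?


Tg_wet = Tg_dry - k*moisture = 213 - 17*2.5 = 170.5 deg C

170.5 deg C


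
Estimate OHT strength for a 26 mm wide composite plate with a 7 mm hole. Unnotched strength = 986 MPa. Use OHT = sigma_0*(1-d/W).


OHT = sigma_0*(1-d/W) = 986*(1-7/26) = 720.5 MPa

720.5 MPa


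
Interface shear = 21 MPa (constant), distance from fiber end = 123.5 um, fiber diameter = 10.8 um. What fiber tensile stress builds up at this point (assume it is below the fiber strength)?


Force balance: sigma_f * (pi*d^2/4) = tau * (pi*d) * x  ->  sigma_f = 4 * tau * x / d
sigma_f = 4 * 21 * 123.5 / 10.8 = 960.6 MPa

960.6 MPa


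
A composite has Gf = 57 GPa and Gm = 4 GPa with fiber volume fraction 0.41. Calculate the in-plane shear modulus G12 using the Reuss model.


1/G12 = Vf/Gf + (1-Vf)/Gm = 0.41/57 + 0.59/4
G12 = 6.46 GPa

6.46 GPa


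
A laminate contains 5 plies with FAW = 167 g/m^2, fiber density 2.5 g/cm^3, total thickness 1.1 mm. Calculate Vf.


Vf = n * FAW / (rho_f * h * 1000) = 5 * 167 / (2.5 * 1.1 * 1000) = 0.3036

0.3036


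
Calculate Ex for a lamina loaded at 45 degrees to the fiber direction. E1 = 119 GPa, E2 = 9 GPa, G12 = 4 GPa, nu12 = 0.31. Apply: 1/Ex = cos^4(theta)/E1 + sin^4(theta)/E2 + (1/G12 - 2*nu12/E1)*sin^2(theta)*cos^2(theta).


cos^4(45) = 0.25, sin^4(45) = 0.25, sin^2(45)*cos^2(45) = 0.25
1/G12 - 2*nu12/E1 = 1/4 - 2*0.31/119 = 0.24479 GPa^-1
1/Ex = 0.25/119 + 0.25/9 + 0.24479*0.25 = 0.0910761 GPa^-1
Ex = 10.98 GPa

10.98 GPa


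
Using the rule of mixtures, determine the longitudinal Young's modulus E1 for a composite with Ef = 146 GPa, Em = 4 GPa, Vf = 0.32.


E1 = Ef*Vf + Em*(1-Vf) = 146*0.32 + 4*0.68 = 49.44 GPa

49.44 GPa


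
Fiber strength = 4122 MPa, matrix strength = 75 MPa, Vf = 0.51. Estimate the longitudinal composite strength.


sigma_1 = sigma_f*Vf + sigma_m*(1-Vf) = 4122*0.51 + 75*0.49 = 2139.0 MPa

2139.0 MPa


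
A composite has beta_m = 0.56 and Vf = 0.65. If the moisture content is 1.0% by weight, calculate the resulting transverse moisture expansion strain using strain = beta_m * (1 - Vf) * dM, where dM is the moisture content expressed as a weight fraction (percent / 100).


dM = 1.0/100 = 0.01
strain = beta_m * (1-Vf) * dM = 0.56 * 0.35 * 0.01 = 0.00196

0.00196


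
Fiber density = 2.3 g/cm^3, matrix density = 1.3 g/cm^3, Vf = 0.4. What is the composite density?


rho_c = rho_f*Vf + rho_m*(1-Vf) = 2.3*0.4 + 1.3*0.6 = 1.7 g/cm^3

1.7 g/cm^3


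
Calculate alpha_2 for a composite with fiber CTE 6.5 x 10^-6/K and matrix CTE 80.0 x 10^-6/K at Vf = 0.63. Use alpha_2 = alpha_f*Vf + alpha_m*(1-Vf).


alpha_2 = alpha_f*Vf + alpha_m*(1-Vf) = 6.5*0.63 + 80.0*0.37 = 33.7 x 10^-6/K

33.7 x 10^-6/K


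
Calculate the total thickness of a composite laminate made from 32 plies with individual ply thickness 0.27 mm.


h = n * t_ply = 32 * 0.27 = 8.64 mm

8.64 mm


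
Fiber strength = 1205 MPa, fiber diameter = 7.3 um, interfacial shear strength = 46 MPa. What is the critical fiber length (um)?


Lc = sigma_f * d / (2 * tau_i) = 1205 * 7.3 / (2 * 46) = 95.6 um

95.6 um


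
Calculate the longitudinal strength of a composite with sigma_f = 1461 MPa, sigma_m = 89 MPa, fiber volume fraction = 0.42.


sigma_1 = sigma_f*Vf + sigma_m*(1-Vf) = 1461*0.42 + 89*0.58 = 665.2 MPa

665.2 MPa


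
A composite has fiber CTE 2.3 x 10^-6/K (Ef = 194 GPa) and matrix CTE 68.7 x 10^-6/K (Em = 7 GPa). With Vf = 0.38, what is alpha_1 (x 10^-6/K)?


E1 = Ef*Vf + Em*(1-Vf) = 78.06
alpha_1 = (alpha_f*Ef*Vf + alpha_m*Em*(1-Vf))/E1 = 5.99 x 10^-6/K

5.99 x 10^-6/K
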